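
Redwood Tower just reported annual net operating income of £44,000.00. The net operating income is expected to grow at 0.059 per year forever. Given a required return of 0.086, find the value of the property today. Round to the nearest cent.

D₁ = D₀ × (1 + g) = £44,000.00 × 1.059 = £46,596.0000
Growing perpetuity: P = D₁ / (r − g) = £46,596.0000 / (0.086 − 0.059) = £1,725,777.78

£1725777.78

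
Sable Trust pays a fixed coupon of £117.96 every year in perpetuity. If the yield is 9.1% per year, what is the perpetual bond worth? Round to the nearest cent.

£1296.26

Level perpetuity: PV = C / r = £117.96 / 0.091 = £1,296.26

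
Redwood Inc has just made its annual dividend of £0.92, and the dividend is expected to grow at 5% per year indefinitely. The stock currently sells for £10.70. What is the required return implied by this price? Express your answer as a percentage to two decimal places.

14.03%

D₁ = £0.92 × 1.05 = £0.9660
P = D₁/(r − g) ⇒ r = D₁/P + g = £0.9660/£10.70 + 0.05 = 0.090280 + 0.05 = 0.140280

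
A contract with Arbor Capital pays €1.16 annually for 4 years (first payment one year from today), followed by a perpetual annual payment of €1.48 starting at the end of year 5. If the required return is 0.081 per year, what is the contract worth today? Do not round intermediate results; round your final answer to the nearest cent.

PV of 4-year annuity: €1.16 × [1 − (1+0.081)^−4] / 0.081 = 3.83353
Perpetuity value at year 4: €1.48 / 0.081 = 18.27160
PV of perpetuity: 18.27160 / (1+0.081)^4 = 13.38055
Total PV = 3.83353 + 13.38055 = 17.21408

€17.21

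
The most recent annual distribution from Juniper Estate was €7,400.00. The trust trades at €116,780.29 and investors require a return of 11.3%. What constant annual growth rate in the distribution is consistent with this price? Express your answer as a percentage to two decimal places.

P = D₀(1+g)/(r−g) ⇒ P(r−g) = D₀(1+g) ⇒ g(P+D₀) = P·r − D₀
g = (P·r − D₀)/(P + D₀) = (€116,780.29×0.113 − €7,400.00) / (€116,780.29 + €7,400.00) = 0.046675

4.67%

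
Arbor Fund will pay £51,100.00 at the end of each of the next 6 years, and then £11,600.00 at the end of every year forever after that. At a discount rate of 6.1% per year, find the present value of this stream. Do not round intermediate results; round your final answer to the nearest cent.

£383789.48

PV of 6-year annuity: £51,100.00 × [1 − (1+0.061)^−6] / 0.061 = 250487.72637
Perpetuity value at year 6: £11,600.00 / 0.061 = 190163.93443
PV of perpetuity: 190163.93443 / (1+0.061)^6 = 133301.74997
Total PV = 250487.72637 + 133301.74997 = 383789.47634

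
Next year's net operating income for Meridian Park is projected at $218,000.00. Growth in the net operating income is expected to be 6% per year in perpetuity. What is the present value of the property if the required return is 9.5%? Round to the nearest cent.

Growing perpetuity: P = D₁ / (r − g) = $218,000.0000 / (0.095 − 0.06) = $6,228,571.43

$6228571.43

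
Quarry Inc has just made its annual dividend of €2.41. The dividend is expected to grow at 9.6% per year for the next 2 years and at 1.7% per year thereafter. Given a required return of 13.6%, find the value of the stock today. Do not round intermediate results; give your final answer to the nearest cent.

D_1 = 2.64136
D_2 = 2.89493
Terminal value at year 2: TV = D_2×(1+g_2)/(r−g_2) = 2.94414/0.119 = 24.74071
P_0 = D_1/(1+r)^1 + D_2/(1+r)^2 + TV/(1+r)^2
    = 2.32514 + 2.24327 + 19.17147 = 23.73988

€23.74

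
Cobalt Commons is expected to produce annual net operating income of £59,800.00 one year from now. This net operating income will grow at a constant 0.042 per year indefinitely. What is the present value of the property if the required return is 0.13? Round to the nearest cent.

Growing perpetuity: P = D₁ / (r − g) = £59,800.0000 / (0.13 − 0.042) = £679,545.45

£679545.45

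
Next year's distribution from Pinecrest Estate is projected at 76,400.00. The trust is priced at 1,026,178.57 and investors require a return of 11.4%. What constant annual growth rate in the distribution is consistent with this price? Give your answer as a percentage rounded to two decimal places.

P = D₁/(r−g) ⇒ g = r − D₁/P = 0.114 − 76,400.00/1,026,178.57 = 0.039549

3.95%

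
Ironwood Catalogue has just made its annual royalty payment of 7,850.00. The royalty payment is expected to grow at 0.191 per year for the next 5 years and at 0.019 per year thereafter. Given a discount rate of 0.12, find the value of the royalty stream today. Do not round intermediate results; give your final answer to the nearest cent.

155070.12

D_1 = 9349.35000
D_2 = 11135.07585
D_3 = 13261.87534
D_4 = 15794.89353
D_5 = 18811.71819
Terminal value at year 5: TV = D_5×(1+g_2)/(r−g_2) = 19169.14084/0.101 = 189793.47362
P_0 = D_1/(1+r)^1 + D_2/(1+r)^2 + D_3/(1+r)^3 + D_4/(1+r)^4 + D_5/(1+r)^5 + TV/(1+r)^5
    = 8347.63393 + 8876.81429 + 9439.54091 + 10037.94038 + 10674.27410 + 107693.91397 = 155070.11760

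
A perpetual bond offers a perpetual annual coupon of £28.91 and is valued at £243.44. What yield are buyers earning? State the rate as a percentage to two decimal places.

P = C/r ⇒ r = C/P = £28.91/£243.44 = 0.118756

11.88%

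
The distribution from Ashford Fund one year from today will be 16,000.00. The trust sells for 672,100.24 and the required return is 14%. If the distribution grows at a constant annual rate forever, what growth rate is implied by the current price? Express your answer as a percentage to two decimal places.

11.62%

P = D₁/(r−g) ⇒ g = r − D₁/P = 0.14 − 16,000.00/672,100.24 = 0.116194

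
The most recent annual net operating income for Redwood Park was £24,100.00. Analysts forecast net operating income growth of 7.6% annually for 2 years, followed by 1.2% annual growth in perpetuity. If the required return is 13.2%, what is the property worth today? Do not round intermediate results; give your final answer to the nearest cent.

£228314.15

D_1 = 25931.60000
D_2 = 27902.40160
Terminal value at year 2: TV = D_2×(1+g_2)/(r−g_2) = 28237.23042/0.12 = 235310.25349
P_0 = D_1/(1+r)^1 + D_2/(1+r)^2 + TV/(1+r)^2
    = 22907.77385 + 21774.52709 + 183631.84511 = 228314.14605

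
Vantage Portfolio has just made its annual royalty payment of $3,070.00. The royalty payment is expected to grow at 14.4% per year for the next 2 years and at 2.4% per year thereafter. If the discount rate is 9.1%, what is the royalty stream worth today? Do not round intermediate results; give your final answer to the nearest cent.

$58184.73

D_1 = 3512.08000
D_2 = 4017.81952
Terminal value at year 2: TV = D_2×(1+g_2)/(r−g_2) = 4114.24719/0.067 = 61406.67445
P_0 = D_1/(1+r)^1 + D_2/(1+r)^2 + TV/(1+r)^2
    = 3219.13841 + 3375.52185 + 51590.06525 = 58184.72550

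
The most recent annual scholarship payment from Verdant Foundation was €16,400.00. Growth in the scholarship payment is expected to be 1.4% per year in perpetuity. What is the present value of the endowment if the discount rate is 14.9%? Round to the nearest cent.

D₁ = D₀ × (1 + g) = €16,400.00 × 1.014 = €16,629.6000
Growing perpetuity: P = D₁ / (r − g) = €16,629.6000 / (0.149 − 0.014) = €123,182.22

€123182.22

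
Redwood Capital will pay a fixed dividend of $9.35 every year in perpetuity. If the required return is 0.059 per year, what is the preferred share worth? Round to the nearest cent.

Level perpetuity: PV = C / r = $9.35 / 0.059 = $158.47

$158.47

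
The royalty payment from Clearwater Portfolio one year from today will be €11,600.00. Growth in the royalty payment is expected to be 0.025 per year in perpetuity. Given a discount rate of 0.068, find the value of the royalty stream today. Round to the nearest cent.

Growing perpetuity: P = D₁ / (r − g) = €11,600.0000 / (0.068 − 0.025) = €269,767.44

€269767.44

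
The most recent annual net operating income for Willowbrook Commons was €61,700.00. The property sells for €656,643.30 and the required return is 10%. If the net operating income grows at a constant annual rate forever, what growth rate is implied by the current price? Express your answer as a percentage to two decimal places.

0.55%

P = D₀(1+g)/(r−g) ⇒ P(r−g) = D₀(1+g) ⇒ g(P+D₀) = P·r − D₀
g = (P·r − D₀)/(P + D₀) = (€656,643.30×0.1 − €61,700.00) / (€656,643.30 + €61,700.00) = 0.005519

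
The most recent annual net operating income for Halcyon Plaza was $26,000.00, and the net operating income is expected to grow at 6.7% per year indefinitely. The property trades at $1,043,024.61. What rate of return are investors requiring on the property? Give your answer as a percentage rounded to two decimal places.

9.36%

D₁ = $26,000.00 × 1.067 = $27,742.0000
P = D₁/(r − g) ⇒ r = D₁/P + g = $27,742.0000/$1,043,024.61 + 0.067 = 0.026598 + 0.067 = 0.093598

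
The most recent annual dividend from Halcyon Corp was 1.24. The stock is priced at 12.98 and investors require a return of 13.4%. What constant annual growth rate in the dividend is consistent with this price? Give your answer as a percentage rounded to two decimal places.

3.51%

P = D₀(1+g)/(r−g) ⇒ P(r−g) = D₀(1+g) ⇒ g(P+D₀) = P·r − D₀
g = (P·r − D₀)/(P + D₀) = (12.98×0.134 − 1.24) / (12.98 + 1.24) = 0.035114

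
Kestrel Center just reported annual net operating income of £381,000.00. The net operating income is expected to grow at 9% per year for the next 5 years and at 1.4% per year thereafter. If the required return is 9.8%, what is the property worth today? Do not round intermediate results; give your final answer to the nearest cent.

£6297852.25

D_1 = 415290.00000
D_2 = 452666.10000
D_3 = 493406.04900
D_4 = 537812.59341
D_5 = 586215.72682
Terminal value at year 5: TV = D_5×(1+g_2)/(r−g_2) = 594422.74699/0.084 = 7076461.27372
P_0 = D_1/(1+r)^1 + D_2/(1+r)^2 + D_3/(1+r)^3 + D_4/(1+r)^4 + D_5/(1+r)^5 + TV/(1+r)^5
    = 378224.04372 + 375468.31298 + 372732.66042 + 370016.93977 + 367321.00578 + 4434089.28404 = 6297852.24671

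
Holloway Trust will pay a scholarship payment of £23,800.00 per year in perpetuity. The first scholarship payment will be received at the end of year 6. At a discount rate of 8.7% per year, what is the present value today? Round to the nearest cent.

Value at end of year 5: C / r = £23,800.00 / 0.087 = £273,563.2184
Discount to today: PV = £273,563.2184 / (1 + 0.087)^5 = £273,563.2184 / 1.517566 = £180,264.41

£180264.41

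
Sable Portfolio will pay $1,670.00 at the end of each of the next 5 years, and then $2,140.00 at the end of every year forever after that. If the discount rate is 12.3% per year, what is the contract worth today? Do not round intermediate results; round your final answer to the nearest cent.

$15716.65

PV of 5-year annuity: $1,670.00 × [1 − (1+0.123)^−5] / 0.123 = 5975.50335
Perpetuity value at year 5: $2,140.00 / 0.123 = 17398.37398
PV of perpetuity: 17398.37398 / (1+0.123)^5 = 9741.14214
Total PV = 5975.50335 + 9741.14214 = 15716.64550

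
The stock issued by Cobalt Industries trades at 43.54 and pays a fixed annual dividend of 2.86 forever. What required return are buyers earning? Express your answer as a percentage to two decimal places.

6.57%

P = C/r ⇒ r = C/P = 2.86/43.54 = 0.065687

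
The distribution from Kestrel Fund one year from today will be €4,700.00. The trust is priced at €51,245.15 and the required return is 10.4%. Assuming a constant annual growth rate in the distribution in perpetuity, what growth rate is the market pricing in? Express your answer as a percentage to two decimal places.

1.23%

P = D₁/(r−g) ⇒ g = r − D₁/P = 0.104 − €4,700.00/€51,245.15 = 0.012284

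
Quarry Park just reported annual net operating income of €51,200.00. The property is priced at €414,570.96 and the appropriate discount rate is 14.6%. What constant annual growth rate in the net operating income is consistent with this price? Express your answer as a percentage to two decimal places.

2.00%

P = D₀(1+g)/(r−g) ⇒ P(r−g) = D₀(1+g) ⇒ g(P+D₀) = P·r − D₀
g = (P·r − D₀)/(P + D₀) = (€414,570.96×0.146 − €51,200.00) / (€414,570.96 + €51,200.00) = 0.020026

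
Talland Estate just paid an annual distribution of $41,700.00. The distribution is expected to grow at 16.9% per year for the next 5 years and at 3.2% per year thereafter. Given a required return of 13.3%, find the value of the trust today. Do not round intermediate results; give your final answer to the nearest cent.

$727452.66

D_1 = 48747.30000
D_2 = 56985.59370
D_3 = 66616.15904
D_4 = 77874.28991
D_5 = 91035.04491
Terminal value at year 5: TV = D_5×(1+g_2)/(r−g_2) = 93948.16634/0.101 = 930179.86480
P_0 = D_1/(1+r)^1 + D_2/(1+r)^2 + D_3/(1+r)^3 + D_4/(1+r)^4 + D_5/(1+r)^5 + TV/(1+r)^5
    = 43024.97793 + 44392.05579 + 45802.57124 + 47257.90448 + 48759.47956 + 498215.67232 = 727452.66132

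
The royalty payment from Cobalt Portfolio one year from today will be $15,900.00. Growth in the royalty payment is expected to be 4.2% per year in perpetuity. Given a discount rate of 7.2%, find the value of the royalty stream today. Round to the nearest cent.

$530000.00

Growing perpetuity: P = D₁ / (r − g) = $15,900.0000 / (0.072 − 0.042) = $530,000.00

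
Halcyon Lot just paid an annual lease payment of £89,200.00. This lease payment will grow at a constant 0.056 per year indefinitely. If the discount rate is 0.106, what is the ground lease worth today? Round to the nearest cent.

£1883904.00

D₁ = D₀ × (1 + g) = £89,200.00 × 1.056 = £94,195.2000
Growing perpetuity: P = D₁ / (r − g) = £94,195.2000 / (0.106 − 0.056) = £1,883,904.00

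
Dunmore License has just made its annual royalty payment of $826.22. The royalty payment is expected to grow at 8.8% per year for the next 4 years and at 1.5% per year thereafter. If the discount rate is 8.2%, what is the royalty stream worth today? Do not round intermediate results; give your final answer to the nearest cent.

$16147.52

D_1 = 898.92736
D_2 = 978.03297
D_3 = 1064.09987
D_4 = 1157.74066
Terminal value at year 4: TV = D_4×(1+g_2)/(r−g_2) = 1175.10677/0.067 = 17538.90697
P_0 = D_1/(1+r)^1 + D_2/(1+r)^2 + D_3/(1+r)^3 + D_4/(1+r)^4 + TV/(1+r)^4
    = 830.80163 + 835.40866 + 840.04124 + 844.69951 + 12796.56719 = 16147.51823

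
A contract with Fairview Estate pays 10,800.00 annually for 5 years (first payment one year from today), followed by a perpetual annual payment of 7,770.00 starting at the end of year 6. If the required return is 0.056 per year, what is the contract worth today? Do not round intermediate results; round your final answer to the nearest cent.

151653.56

PV of 5-year annuity: 10,800.00 × [1 − (1+0.056)^−5] / 0.056 = 45992.87740
Perpetuity value at year 5: 7,770.00 / 0.056 = 138750.00000
PV of perpetuity: 138750.00000 / (1+0.056)^5 = 105660.67987
Total PV = 45992.87740 + 105660.67987 = 151653.55727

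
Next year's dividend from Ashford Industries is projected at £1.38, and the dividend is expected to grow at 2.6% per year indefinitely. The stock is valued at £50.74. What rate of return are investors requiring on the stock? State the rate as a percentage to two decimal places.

P = D₁/(r − g) ⇒ r = D₁/P + g = £1.3800/£50.74 + 0.026 = 0.027197 + 0.026 = 0.053197

5.32%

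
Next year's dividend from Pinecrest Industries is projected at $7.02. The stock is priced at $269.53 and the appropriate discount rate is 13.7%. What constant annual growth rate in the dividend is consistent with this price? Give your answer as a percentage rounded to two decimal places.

11.10%

P = D₁/(r−g) ⇒ g = r − D₁/P = 0.137 − $7.02/$269.53 = 0.110955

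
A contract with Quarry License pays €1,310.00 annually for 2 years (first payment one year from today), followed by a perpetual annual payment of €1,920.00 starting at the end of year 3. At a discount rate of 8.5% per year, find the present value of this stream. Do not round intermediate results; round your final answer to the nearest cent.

PV of 2-year annuity: €1,310.00 × [1 − (1+0.085)^−2] / 0.085 = 2320.15970
Perpetuity value at year 2: €1,920.00 / 0.085 = 22588.23529
PV of perpetuity: 22588.23529 / (1+0.085)^2 = 19187.69589
Total PV = 2320.15970 + 19187.69589 = 21507.85559

€21507.86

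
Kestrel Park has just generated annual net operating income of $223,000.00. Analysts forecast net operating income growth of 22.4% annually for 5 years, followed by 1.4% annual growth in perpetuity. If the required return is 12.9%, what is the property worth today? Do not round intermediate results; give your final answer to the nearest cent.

$4375085.56

D_1 = 272952.00000
D_2 = 334093.24800
D_3 = 408930.13555
D_4 = 500530.48592
D_5 = 612649.31476
Terminal value at year 5: TV = D_5×(1+g_2)/(r−g_2) = 621226.40517/0.115 = 5401968.74059
P_0 = D_1/(1+r)^1 + D_2/(1+r)^2 + D_3/(1+r)^3 + D_4/(1+r)^4 + D_5/(1+r)^5 + TV/(1+r)^5
    = 241764.39327 + 262107.72131 + 284162.84401 + 308073.80077 + 333996.75123 + 2944980.04998 = 4375085.56056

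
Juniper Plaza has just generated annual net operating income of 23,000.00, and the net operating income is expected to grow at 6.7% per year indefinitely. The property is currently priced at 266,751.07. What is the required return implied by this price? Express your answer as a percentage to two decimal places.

D₁ = 23,000.00 × 1.067 = 24,541.0000
P = D₁/(r − g) ⇒ r = D₁/P + g = 24,541.0000/266,751.07 + 0.067 = 0.092000 + 0.067 = 0.159000

15.90%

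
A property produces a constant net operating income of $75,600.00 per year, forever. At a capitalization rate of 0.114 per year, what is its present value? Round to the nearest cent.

$663157.89

Level perpetuity: PV = C / r = $75,600.00 / 0.114 = $663,157.89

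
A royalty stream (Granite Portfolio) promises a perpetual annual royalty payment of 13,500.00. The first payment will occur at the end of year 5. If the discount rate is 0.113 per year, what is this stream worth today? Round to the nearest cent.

Value at end of year 4: C / r = 13,500.00 / 0.113 = 119,469.0265
Discount to today: PV = 119,469.0265 / (1 + 0.113)^4 = 119,469.0265 / 1.534549 = 77,852.88

77852.88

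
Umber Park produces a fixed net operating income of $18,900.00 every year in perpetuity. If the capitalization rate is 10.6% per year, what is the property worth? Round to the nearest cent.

Level perpetuity: PV = C / r = $18,900.00 / 0.106 = $178,301.89

$178301.89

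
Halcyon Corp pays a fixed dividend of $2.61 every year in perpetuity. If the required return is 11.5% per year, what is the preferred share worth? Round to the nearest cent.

Level perpetuity: PV = C / r = $2.61 / 0.115 = $22.70

$22.70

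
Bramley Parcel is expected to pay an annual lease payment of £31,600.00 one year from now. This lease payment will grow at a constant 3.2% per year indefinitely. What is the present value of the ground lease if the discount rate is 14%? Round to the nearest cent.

Growing perpetuity: P = D₁ / (r − g) = £31,600.0000 / (0.14 − 0.032) = £292,592.59

£292592.59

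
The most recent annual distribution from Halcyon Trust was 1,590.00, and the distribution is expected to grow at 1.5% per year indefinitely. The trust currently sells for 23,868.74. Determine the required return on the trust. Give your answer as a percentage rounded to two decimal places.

8.26%

D₁ = 1,590.00 × 1.015 = 1,613.8500
P = D₁/(r − g) ⇒ r = D₁/P + g = 1,613.8500/23,868.74 + 0.015 = 0.067614 + 0.015 = 0.082614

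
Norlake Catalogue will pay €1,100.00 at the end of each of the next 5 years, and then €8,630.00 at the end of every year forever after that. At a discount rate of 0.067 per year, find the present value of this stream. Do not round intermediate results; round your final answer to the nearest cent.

€97681.89

PV of 5-year annuity: €1,100.00 × [1 − (1+0.067)^−5] / 0.067 = 4546.67864
Perpetuity value at year 5: €8,630.00 / 0.067 = 128805.97015
PV of perpetuity: 128805.97015 / (1+0.067)^5 = 93135.20952
Total PV = 4546.67864 + 93135.20952 = 97681.88816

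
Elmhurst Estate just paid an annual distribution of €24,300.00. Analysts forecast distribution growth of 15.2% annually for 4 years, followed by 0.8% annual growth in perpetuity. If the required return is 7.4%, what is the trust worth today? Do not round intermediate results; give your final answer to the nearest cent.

D_1 = 27993.60000
D_2 = 32248.62720
D_3 = 37150.41853
D_4 = 42797.28215
Terminal value at year 4: TV = D_4×(1+g_2)/(r−g_2) = 43139.66041/0.066 = 653631.21832
P_0 = D_1/(1+r)^1 + D_2/(1+r)^2 + D_3/(1+r)^3 + D_4/(1+r)^4 + TV/(1+r)^4
    = 26064.80447 + 27957.77910 + 29988.23233 + 32166.14864 + 491264.81559 = 607441.78013

€607441.78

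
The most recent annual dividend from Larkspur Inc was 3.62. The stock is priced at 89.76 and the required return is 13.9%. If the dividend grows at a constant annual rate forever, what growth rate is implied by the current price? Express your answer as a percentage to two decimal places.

P = D₀(1+g)/(r−g) ⇒ P(r−g) = D₀(1+g) ⇒ g(P+D₀) = P·r − D₀
g = (P·r − D₀)/(P + D₀) = (89.76×0.139 − 3.62) / (89.76 + 3.62) = 0.094845

9.48%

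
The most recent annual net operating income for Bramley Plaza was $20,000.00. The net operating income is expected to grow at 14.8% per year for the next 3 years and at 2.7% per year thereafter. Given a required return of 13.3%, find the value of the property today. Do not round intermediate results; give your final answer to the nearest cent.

D_1 = 22960.00000
D_2 = 26358.08000
D_3 = 30259.07584
Terminal value at year 3: TV = D_3×(1+g_2)/(r−g_2) = 31076.07089/0.106 = 293170.48007
P_0 = D_1/(1+r)^1 + D_2/(1+r)^2 + D_3/(1+r)^3 + TV/(1+r)^3
    = 20264.78376 + 20533.07304 + 20804.91426 + 201572.14095 = 263174.91201

$263174.91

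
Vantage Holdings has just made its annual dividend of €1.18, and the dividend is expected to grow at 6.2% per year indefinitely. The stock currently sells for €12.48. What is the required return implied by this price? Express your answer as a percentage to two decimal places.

D₁ = €1.18 × 1.062 = €1.2532
P = D₁/(r − g) ⇒ r = D₁/P + g = €1.2532/€12.48 + 0.062 = 0.100413 + 0.062 = 0.162413

16.24%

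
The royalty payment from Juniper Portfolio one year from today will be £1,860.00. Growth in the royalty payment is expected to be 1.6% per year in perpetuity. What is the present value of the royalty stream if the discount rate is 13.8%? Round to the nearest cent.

£15245.90

Growing perpetuity: P = D₁ / (r − g) = £1,860.0000 / (0.138 − 0.016) = £15,245.90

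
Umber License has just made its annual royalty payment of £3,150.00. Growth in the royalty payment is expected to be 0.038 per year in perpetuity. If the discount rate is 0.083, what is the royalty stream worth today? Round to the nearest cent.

D₁ = D₀ × (1 + g) = £3,150.00 × 1.038 = £3,269.7000
Growing perpetuity: P = D₁ / (r − g) = £3,269.7000 / (0.083 − 0.038) = £72,660.00

£72660.00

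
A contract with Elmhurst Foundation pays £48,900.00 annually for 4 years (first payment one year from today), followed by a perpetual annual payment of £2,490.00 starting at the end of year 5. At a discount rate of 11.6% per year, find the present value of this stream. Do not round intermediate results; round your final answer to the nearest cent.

£163624.73

PV of 4-year annuity: £48,900.00 × [1 − (1+0.116)^−4] / 0.116 = 149786.36914
Perpetuity value at year 4: £2,490.00 / 0.116 = 21465.51724
PV of perpetuity: 21465.51724 / (1+0.116)^4 = 13838.35857
Total PV = 149786.36914 + 13838.35857 = 163624.72771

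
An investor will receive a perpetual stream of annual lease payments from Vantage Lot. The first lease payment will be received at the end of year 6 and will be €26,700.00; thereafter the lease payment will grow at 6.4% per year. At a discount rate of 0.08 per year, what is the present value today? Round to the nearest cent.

€1135723.21

Value at end of year 5: C₁ / (r − g) = €26,700.00 / (0.08 − 0.064) = €1,668,750.0000
Discount to today: PV = €1,668,750.0000 / (1 + 0.08)^5 = €1,668,750.0000 / 1.469328 = €1,135,723.21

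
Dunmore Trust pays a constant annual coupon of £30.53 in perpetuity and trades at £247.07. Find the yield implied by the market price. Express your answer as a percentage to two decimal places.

P = C/r ⇒ r = C/P = £30.53/£247.07 = 0.123568

12.36%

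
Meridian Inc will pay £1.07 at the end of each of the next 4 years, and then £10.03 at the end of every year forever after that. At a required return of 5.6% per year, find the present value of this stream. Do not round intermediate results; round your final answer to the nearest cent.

PV of 4-year annuity: £1.07 × [1 − (1+0.056)^−4] / 0.056 = 3.74188
Perpetuity value at year 4: £10.03 / 0.056 = 179.10714
PV of perpetuity: 179.10714 / (1+0.056)^4 = 144.03142
Total PV = 3.74188 + 144.03142 = 147.77329

£147.77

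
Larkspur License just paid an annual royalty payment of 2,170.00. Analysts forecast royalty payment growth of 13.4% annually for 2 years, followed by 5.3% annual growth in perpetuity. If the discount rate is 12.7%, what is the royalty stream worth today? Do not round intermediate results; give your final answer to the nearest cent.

D_1 = 2460.78000
D_2 = 2790.52452
Terminal value at year 2: TV = D_2×(1+g_2)/(r−g_2) = 2938.42232/0.074 = 39708.40972
P_0 = D_1/(1+r)^1 + D_2/(1+r)^2 + TV/(1+r)^2
    = 2183.47826 + 2197.04024 + 31263.28879 = 35643.80729

35643.81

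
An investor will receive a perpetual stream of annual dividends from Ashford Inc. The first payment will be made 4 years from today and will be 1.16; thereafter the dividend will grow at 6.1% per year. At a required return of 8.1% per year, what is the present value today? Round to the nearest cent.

45.91

Value at end of year 3: C₁ / (r − g) = 1.16 / (0.081 − 0.061) = 58.0000
Discount to today: PV = 58.0000 / (1 + 0.081)^3 = 58.0000 / 1.263214 = 45.91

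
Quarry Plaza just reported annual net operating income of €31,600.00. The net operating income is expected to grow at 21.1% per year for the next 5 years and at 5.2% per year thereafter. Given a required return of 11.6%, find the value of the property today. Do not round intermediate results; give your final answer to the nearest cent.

€984720.13

D_1 = 38267.60000
D_2 = 46342.06360
D_3 = 56120.23902
D_4 = 67961.60945
D_5 = 82301.50905
Terminal value at year 5: TV = D_5×(1+g_2)/(r−g_2) = 86581.18752/0.064 = 1352831.05496
P_0 = D_1/(1+r)^1 + D_2/(1+r)^2 + D_3/(1+r)^3 + D_4/(1+r)^4 + D_5/(1+r)^5 + TV/(1+r)^5
    = 34289.96416 + 37208.91272 + 40376.33809 + 43813.39195 + 47543.02657 + 781488.49932 = 984720.13281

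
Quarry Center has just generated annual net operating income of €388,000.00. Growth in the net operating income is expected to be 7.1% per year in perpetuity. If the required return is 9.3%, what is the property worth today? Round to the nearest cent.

D₁ = D₀ × (1 + g) = €388,000.00 × 1.071 = €415,548.0000
Growing perpetuity: P = D₁ / (r − g) = €415,548.0000 / (0.093 − 0.071) = €18,888,545.45

€18888545.45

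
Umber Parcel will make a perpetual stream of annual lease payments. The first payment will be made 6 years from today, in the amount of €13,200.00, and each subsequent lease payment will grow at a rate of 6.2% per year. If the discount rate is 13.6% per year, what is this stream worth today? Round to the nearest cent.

Value at end of year 5: C₁ / (r − g) = €13,200.00 / (0.136 − 0.062) = €178,378.3784
Discount to today: PV = €178,378.3784 / (1 + 0.136)^5 = €178,378.3784 / 1.891872 = €94,286.73

€94286.73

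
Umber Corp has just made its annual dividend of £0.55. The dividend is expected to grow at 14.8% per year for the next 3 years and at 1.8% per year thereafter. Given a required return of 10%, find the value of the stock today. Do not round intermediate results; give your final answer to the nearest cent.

D_1 = 0.63140
D_2 = 0.72485
D_3 = 0.83212
Terminal value at year 3: TV = D_3×(1+g_2)/(r−g_2) = 0.84710/0.082 = 10.33052
P_0 = D_1/(1+r)^1 + D_2/(1+r)^2 + D_3/(1+r)^3 + TV/(1+r)^3
    = 0.57400 + 0.59905 + 0.62519 + 7.76147 = 9.55971

£9.56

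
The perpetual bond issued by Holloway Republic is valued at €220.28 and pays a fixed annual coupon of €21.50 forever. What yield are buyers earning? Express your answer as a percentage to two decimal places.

9.76%

P = C/r ⇒ r = C/P = €21.50/€220.28 = 0.097603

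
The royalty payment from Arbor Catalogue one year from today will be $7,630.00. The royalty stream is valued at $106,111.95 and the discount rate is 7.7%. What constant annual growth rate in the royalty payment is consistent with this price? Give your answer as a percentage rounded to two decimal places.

P = D₁/(r−g) ⇒ g = r − D₁/P = 0.077 − $7,630.00/$106,111.95 = 0.005095

0.51%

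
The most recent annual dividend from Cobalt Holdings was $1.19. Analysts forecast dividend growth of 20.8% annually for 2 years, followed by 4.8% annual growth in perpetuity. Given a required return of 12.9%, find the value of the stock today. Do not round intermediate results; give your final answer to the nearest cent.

$20.26

D_1 = 1.43752
D_2 = 1.73652
Terminal value at year 2: TV = D_2×(1+g_2)/(r−g_2) = 1.81988/0.081 = 22.46762
P_0 = D_1/(1+r)^1 + D_2/(1+r)^2 + TV/(1+r)^2
    = 1.27327 + 1.36236 + 17.62663 = 20.26226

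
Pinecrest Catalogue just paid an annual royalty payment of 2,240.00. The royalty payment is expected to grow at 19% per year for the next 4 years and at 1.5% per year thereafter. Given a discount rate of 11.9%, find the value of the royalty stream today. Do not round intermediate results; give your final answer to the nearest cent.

38435.06

D_1 = 2665.60000
D_2 = 3172.06400
D_3 = 3774.75616
D_4 = 4491.95983
Terminal value at year 4: TV = D_4×(1+g_2)/(r−g_2) = 4559.33923/0.104 = 43839.80027
P_0 = D_1/(1+r)^1 + D_2/(1+r)^2 + D_3/(1+r)^3 + D_4/(1+r)^4 + TV/(1+r)^4
    = 2382.12690 + 2533.27168 + 2694.00652 + 2864.93991 + 27960.71165 = 38435.05666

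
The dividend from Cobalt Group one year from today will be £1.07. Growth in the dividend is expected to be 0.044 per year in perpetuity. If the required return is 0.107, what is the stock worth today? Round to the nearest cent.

Growing perpetuity: P = D₁ / (r − g) = £1.0700 / (0.107 − 0.044) = £16.98

£16.98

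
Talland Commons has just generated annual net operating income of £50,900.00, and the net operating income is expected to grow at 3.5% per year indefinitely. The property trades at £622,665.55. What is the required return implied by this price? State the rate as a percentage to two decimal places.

D₁ = £50,900.00 × 1.035 = £52,681.5000
P = D₁/(r − g) ⇒ r = D₁/P + g = £52,681.5000/£622,665.55 + 0.035 = 0.084606 + 0.035 = 0.119606

11.96%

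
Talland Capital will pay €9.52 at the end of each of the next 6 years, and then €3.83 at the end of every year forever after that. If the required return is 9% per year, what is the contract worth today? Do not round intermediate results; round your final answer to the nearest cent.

€68.08

PV of 6-year annuity: €9.52 × [1 − (1+0.09)^−6] / 0.09 = 42.70594
Perpetuity value at year 6: €3.83 / 0.09 = 42.55556
PV of perpetuity: 42.55556 / (1+0.09)^6 = 25.37449
Total PV = 42.70594 + 25.37449 = 68.08043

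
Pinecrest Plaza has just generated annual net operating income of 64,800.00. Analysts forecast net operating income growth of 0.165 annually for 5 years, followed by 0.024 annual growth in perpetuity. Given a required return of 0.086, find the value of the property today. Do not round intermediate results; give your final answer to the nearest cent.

D_1 = 75492.00000
D_2 = 87948.18000
D_3 = 102459.62970
D_4 = 119365.46860
D_5 = 139060.77092
Terminal value at year 5: TV = D_5×(1+g_2)/(r−g_2) = 142398.22942/0.062 = 2296745.63583
P_0 = D_1/(1+r)^1 + D_2/(1+r)^2 + D_3/(1+r)^3 + D_4/(1+r)^4 + D_5/(1+r)^5 + TV/(1+r)^5
    = 69513.81215 + 74570.52593 + 79995.08537 + 85814.24904 + 92056.72203 + 1520420.69936 = 1922371.09388

1922371.09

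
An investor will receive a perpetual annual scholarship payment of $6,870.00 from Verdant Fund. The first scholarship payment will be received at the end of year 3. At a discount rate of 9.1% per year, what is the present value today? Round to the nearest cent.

$63425.78

Value at end of year 2: C / r = $6,870.00 / 0.091 = $75,494.5055
Discount to today: PV = $75,494.5055 / (1 + 0.091)^2 = $75,494.5055 / 1.190281 = $63,425.78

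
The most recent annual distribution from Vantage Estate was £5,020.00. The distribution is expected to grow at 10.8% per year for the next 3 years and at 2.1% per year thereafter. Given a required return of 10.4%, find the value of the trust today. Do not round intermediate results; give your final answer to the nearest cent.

£77595.10

D_1 = 5562.16000
D_2 = 6162.87328
D_3 = 6828.46359
Terminal value at year 3: TV = D_3×(1+g_2)/(r−g_2) = 6971.86133/0.083 = 83998.32927
P_0 = D_1/(1+r)^1 + D_2/(1+r)^2 + D_3/(1+r)^3 + TV/(1+r)^3
    = 5038.18841 + 5056.44271 + 5074.76316 + 62425.70099 = 77595.09527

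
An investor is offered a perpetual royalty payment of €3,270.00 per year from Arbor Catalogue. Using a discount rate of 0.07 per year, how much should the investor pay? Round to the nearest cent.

€46714.29

Level perpetuity: PV = C / r = €3,270.00 / 0.07 = €46,714.29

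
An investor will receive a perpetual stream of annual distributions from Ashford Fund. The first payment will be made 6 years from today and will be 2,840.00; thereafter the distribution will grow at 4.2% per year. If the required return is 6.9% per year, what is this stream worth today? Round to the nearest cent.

Value at end of year 5: C₁ / (r − g) = 2,840.00 / (0.069 − 0.042) = 105,185.1852
Discount to today: PV = 105,185.1852 / (1 + 0.069)^5 = 105,185.1852 / 1.396010 = 75,347.01

75347.01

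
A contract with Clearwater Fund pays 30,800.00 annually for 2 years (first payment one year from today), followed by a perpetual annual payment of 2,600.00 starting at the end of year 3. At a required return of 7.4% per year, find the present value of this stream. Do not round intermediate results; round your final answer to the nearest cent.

85839.96

PV of 2-year annuity: 30,800.00 × [1 − (1+0.074)^−2] / 0.074 = 55379.73915
Perpetuity value at year 2: 2,600.00 / 0.074 = 35135.13514
PV of perpetuity: 35135.13514 / (1+0.074)^2 = 30460.22209
Total PV = 55379.73915 + 30460.22209 = 85839.96124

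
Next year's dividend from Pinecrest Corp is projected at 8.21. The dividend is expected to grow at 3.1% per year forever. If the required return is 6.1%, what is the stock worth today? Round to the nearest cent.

Growing perpetuity: P = D₁ / (r − g) = 8.2100 / (0.061 − 0.031) = 273.67

273.67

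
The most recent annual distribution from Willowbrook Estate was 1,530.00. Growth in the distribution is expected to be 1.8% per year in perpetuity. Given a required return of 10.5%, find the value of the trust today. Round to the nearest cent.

D₁ = D₀ × (1 + g) = 1,530.00 × 1.018 = 1,557.5400
Growing perpetuity: P = D₁ / (r − g) = 1,557.5400 / (0.105 − 0.018) = 17,902.76

17902.76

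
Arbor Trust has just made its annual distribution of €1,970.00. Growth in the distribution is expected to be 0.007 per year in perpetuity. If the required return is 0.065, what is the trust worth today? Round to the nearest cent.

D₁ = D₀ × (1 + g) = €1,970.00 × 1.007 = €1,983.7900
Growing perpetuity: P = D₁ / (r − g) = €1,983.7900 / (0.065 − 0.007) = €34,203.28

€34203.28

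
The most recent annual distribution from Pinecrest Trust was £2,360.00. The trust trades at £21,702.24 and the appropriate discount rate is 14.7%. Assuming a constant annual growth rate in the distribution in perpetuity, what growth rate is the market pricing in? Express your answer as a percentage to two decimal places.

3.45%

P = D₀(1+g)/(r−g) ⇒ P(r−g) = D₀(1+g) ⇒ g(P+D₀) = P·r − D₀
g = (P·r − D₀)/(P + D₀) = (£21,702.24×0.147 − £2,360.00) / (£21,702.24 + £2,360.00) = 0.034503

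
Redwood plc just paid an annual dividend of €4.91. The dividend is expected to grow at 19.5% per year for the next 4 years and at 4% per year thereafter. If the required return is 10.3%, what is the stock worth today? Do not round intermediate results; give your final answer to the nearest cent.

D_1 = 5.86745
D_2 = 7.01160
D_3 = 8.37887
D_4 = 10.01274
Terminal value at year 4: TV = D_4×(1+g_2)/(r−g_2) = 10.41325/0.063 = 165.28974
P_0 = D_1/(1+r)^1 + D_2/(1+r)^2 + D_3/(1+r)^3 + D_4/(1+r)^4 + TV/(1+r)^4
    = 5.31954 + 5.76323 + 6.24394 + 6.76474 + 111.67189 = 135.76334

€135.76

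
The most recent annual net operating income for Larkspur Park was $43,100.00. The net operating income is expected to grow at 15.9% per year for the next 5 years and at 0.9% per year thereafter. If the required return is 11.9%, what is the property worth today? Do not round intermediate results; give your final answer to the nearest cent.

D_1 = 49952.90000
D_2 = 57895.41110
D_3 = 67100.78146
D_4 = 77769.80572
D_5 = 90135.20483
Terminal value at year 5: TV = D_5×(1+g_2)/(r−g_2) = 90946.42167/0.11 = 826785.65155
P_0 = D_1/(1+r)^1 + D_2/(1+r)^2 + D_3/(1+r)^3 + D_4/(1+r)^4 + D_5/(1+r)^5 + TV/(1+r)^5
    = 44640.66130 + 46236.39540 + 47889.17093 + 49601.02690 + 51374.07523 + 471240.38097 = 710981.71073

$710981.71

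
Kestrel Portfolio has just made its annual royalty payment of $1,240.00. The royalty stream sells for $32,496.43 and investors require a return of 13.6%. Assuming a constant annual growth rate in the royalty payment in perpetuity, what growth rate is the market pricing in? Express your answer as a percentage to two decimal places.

9.42%

P = D₀(1+g)/(r−g) ⇒ P(r−g) = D₀(1+g) ⇒ g(P+D₀) = P·r − D₀
g = (P·r − D₀)/(P + D₀) = ($32,496.43×0.136 − $1,240.00) / ($32,496.43 + $1,240.00) = 0.094246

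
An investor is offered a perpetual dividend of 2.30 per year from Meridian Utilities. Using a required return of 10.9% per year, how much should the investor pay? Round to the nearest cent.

Level perpetuity: PV = C / r = 2.30 / 0.109 = 21.10

21.10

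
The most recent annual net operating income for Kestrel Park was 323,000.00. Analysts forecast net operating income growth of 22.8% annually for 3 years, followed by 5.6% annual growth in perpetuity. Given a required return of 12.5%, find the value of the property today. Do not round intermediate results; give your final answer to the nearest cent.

D_1 = 396644.00000
D_2 = 487078.83200
D_3 = 598132.80570
Terminal value at year 3: TV = D_3×(1+g_2)/(r−g_2) = 631628.24281/0.069 = 9154032.50456
P_0 = D_1/(1+r)^1 + D_2/(1+r)^2 + D_3/(1+r)^3 + TV/(1+r)^3
    = 352572.44444 + 384852.41047 + 420087.78672 + 6429169.60540 = 7586682.24703

7586682.25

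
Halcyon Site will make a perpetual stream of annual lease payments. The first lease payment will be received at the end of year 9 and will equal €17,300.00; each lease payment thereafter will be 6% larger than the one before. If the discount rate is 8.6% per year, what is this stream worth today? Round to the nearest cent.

€343901.57

Value at end of year 8: C₁ / (r − g) = €17,300.00 / (0.086 − 0.06) = €665,384.6154
Discount to today: PV = €665,384.6154 / (1 + 0.086)^8 = €665,384.6154 / 1.934811 = €343,901.57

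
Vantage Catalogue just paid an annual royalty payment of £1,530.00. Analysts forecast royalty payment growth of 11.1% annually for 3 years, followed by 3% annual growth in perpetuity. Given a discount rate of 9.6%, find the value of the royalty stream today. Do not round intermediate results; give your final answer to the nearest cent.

£29587.90

D_1 = 1699.83000
D_2 = 1888.51113
D_3 = 2098.13587
Terminal value at year 3: TV = D_3×(1+g_2)/(r−g_2) = 2161.07994/0.066 = 32743.63548
P_0 = D_1/(1+r)^1 + D_2/(1+r)^2 + D_3/(1+r)^3 + TV/(1+r)^3
    = 1550.93978 + 1572.16615 + 1593.68302 + 24871.11378 = 29587.90273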